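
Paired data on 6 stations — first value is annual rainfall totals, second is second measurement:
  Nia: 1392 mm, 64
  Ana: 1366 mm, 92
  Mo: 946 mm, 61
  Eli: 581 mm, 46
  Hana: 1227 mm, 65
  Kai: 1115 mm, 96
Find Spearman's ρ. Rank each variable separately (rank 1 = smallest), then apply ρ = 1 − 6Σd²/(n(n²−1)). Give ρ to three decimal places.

0.486

Ranks of variable 1: 6, 5, 2, 1, 4, 3
Ranks of variable 2: 3, 5, 2, 1, 4, 6
d = r₁ − r₂: 3, 0, 0, 0, 0, -3
d²: 9, 0, 0, 0, 0, 9; Σd² = 18
ρ = 1 − 6·18/(6·35) = 1 − 108/210 = 0.486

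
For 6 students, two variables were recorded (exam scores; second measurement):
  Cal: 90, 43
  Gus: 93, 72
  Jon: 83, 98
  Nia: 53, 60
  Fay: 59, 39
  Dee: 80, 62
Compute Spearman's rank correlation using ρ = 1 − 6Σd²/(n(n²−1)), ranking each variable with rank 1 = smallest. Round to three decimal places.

0.429

Ranks of variable 1: 5, 6, 4, 1, 2, 3
Ranks of variable 2: 2, 5, 6, 3, 1, 4
d = r₁ − r₂: 3, 1, -2, -2, 1, -1
d²: 9, 1, 4, 4, 1, 1; Σd² = 20
ρ = 1 − 6·20/(6·35) = 1 − 120/210 = 0.429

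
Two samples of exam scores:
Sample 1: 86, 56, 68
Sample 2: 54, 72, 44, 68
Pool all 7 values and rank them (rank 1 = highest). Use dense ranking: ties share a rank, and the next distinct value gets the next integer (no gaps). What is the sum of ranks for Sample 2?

Sorted (descending): 86, 72, 68, 68, 56, 54, 44
The 2 values of 68 share dense rank 3.
Remaining distinct values take the next consecutive integers.
Sample 2 values → pooled ranks: 54→5, 72→2, 44→6, 68→3
Rank sum = 5 + 2 + 6 + 3 = 16

16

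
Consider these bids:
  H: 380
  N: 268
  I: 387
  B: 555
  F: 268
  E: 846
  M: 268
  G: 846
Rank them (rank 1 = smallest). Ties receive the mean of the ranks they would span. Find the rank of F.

2

Sorted (ascending): 268, 268, 268, 380, 387, 555, 846, 846
The 3 values of 268 occupy positions 1–3 → average rank 2.
The 2 values of 846 occupy positions 7–8 → average rank (7+8)/2 = 7.5.
F has value 268 → rank 2.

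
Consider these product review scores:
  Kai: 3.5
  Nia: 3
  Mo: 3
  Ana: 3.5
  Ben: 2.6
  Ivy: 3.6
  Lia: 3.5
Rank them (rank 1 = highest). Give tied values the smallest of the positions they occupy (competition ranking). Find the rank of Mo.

Sorted (descending): 3.6, 3.5, 3.5, 3.5, 3, 3, 2.6
The 3 values of 3.5 occupy positions 2–4 → each gets rank 2.
The 2 values of 3 occupy positions 5–6 → each gets rank 5.
Mo has value 3 → rank 5.

5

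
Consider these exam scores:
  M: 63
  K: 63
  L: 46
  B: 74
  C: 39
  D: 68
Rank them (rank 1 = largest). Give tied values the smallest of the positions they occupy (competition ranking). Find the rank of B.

1

Sorted (descending): 74, 68, 63, 63, 46, 39
The 2 values of 63 occupy positions 3–4 → each gets rank 3.
B has value 74 → rank 1.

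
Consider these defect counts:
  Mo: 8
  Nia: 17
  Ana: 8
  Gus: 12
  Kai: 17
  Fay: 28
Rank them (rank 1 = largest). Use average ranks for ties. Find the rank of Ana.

Sorted (descending): 28, 17, 17, 12, 8, 8
The 2 values of 17 occupy positions 2–3 → average rank (2+3)/2 = 2.5.
The 2 values of 8 occupy positions 5–6 → average rank (5+6)/2 = 5.5.
Ana has value 8 → rank 5.5.

5.5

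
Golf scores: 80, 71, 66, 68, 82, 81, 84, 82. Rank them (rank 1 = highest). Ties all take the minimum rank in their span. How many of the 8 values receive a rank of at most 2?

3

Sorted (descending): 84, 82, 82, 81, 80, 71, 68, 66
The 2 values of 82 occupy positions 2–3 → each gets rank 2.
Ranks ≤ 2: {1, 2, 2} → 3 values.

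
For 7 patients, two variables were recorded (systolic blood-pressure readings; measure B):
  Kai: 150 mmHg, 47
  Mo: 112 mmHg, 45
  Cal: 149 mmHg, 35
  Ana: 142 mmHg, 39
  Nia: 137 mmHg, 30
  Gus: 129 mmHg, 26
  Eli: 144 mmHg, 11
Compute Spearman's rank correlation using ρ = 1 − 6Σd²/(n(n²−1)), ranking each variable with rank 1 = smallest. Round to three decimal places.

0.179

Ranks of variable 1: 7, 1, 6, 4, 3, 2, 5
Ranks of variable 2: 7, 6, 4, 5, 3, 2, 1
d = r₁ − r₂: 0, -5, 2, -1, 0, 0, 4
d²: 0, 25, 4, 1, 0, 0, 16; Σd² = 46
ρ = 1 − 6·46/(7·48) = 1 − 276/336 = 0.179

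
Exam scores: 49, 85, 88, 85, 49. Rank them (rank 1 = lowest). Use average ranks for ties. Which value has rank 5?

Sorted (ascending): 49, 49, 85, 85, 88
The 2 values of 49 occupy positions 1–2 → average rank (1+2)/2 = 1.5.
The 2 values of 85 occupy positions 3–4 → average rank (3+4)/2 = 3.5.
Rank 5 → value 88.

88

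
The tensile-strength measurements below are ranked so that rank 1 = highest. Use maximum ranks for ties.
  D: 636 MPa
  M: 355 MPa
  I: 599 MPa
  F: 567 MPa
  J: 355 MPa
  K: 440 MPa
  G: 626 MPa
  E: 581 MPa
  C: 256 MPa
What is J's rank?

8

Sorted (descending): 636, 626, 599, 581, 567, 440, 355, 355, 256
The 2 values of 355 occupy positions 7–8 → each gets rank 8.
J has value 355 MPa → rank 8.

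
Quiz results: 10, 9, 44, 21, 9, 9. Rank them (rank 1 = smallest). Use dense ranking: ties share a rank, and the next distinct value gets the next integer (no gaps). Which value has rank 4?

44

Sorted (ascending): 9, 9, 9, 10, 21, 44
The 3 values of 9 share dense rank 1.
Remaining distinct values take the next consecutive integers.
Rank 4 → value 44.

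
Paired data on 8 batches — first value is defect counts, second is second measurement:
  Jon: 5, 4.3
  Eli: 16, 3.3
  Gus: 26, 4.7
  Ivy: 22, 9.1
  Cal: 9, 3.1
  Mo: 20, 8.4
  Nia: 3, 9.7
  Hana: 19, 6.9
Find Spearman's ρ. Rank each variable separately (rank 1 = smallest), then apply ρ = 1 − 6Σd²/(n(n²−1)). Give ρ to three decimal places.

Ranks of variable 1: 2, 4, 8, 7, 3, 6, 1, 5
Ranks of variable 2: 3, 2, 4, 7, 1, 6, 8, 5
d = r₁ − r₂: -1, 2, 4, 0, 2, 0, -7, 0
d²: 1, 4, 16, 0, 4, 0, 49, 0; Σd² = 74
ρ = 1 − 6·74/(8·63) = 1 − 444/504 = 0.119

0.119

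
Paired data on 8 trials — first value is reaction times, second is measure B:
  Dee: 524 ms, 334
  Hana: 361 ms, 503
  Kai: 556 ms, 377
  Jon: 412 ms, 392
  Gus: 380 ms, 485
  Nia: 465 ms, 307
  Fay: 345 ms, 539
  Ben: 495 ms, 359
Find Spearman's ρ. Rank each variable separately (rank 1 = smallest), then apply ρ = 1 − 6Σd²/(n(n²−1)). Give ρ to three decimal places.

-0.786

Ranks of variable 1: 7, 2, 8, 4, 3, 5, 1, 6
Ranks of variable 2: 2, 7, 4, 5, 6, 1, 8, 3
d = r₁ − r₂: 5, -5, 4, -1, -3, 4, -7, 3
d²: 25, 25, 16, 1, 9, 16, 49, 9; Σd² = 150
ρ = 1 − 6·150/(8·63) = 1 − 900/504 = -0.786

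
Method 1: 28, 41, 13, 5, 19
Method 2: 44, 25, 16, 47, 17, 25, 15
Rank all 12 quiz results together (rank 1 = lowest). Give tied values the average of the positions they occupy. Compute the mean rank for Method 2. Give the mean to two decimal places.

7.14

Sorted (ascending): 5, 13, 15, 16, 17, 19, 25, 25, 28, 41, 44, 47
The 2 values of 25 occupy positions 7–8 → average rank (7+8)/2 = 7.5.
Method 2 values → pooled ranks: 44→11, 25→7.5, 16→4, 47→12, 17→5, 25→7.5, 15→3
Mean rank = (11 + 7.5 + 4 + 12 + 5 + 7.5 + 3) / 7 = 7.14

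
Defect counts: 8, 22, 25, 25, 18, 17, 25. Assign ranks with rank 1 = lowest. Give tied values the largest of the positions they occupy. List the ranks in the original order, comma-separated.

1, 4, 7, 7, 3, 2, 7

Sorted (ascending): 8, 17, 18, 22, 25, 25, 25
The 3 values of 25 occupy positions 5–7 → each gets rank 7.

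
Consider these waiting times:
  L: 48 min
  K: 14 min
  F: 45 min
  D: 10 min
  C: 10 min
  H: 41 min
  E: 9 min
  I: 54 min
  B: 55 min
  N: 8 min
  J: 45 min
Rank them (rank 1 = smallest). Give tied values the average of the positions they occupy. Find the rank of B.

11

Sorted (ascending): 8, 9, 10, 10, 14, 41, 45, 45, 48, 54, 55
The 2 values of 10 occupy positions 3–4 → average rank (3+4)/2 = 3.5.
The 2 values of 45 occupy positions 7–8 → average rank (7+8)/2 = 7.5.
B has value 55 min → rank 11.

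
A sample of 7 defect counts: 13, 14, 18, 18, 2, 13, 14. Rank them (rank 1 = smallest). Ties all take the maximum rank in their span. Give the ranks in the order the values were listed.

3, 5, 7, 7, 1, 3, 5

Sorted (ascending): 2, 13, 13, 14, 14, 18, 18
The 2 values of 13 occupy positions 2–3 → each gets rank 3.
The 2 values of 14 occupy positions 4–5 → each gets rank 5.
The 2 values of 18 occupy positions 6–7 → each gets rank 7.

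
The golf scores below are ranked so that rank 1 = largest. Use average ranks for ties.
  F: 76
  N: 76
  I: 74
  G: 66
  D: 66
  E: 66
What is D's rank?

5

Sorted (descending): 76, 76, 74, 66, 66, 66
The 2 values of 76 occupy positions 1–2 → average rank (1+2)/2 = 1.5.
The 3 values of 66 occupy positions 4–6 → average rank 5.
D has value 66 → rank 5.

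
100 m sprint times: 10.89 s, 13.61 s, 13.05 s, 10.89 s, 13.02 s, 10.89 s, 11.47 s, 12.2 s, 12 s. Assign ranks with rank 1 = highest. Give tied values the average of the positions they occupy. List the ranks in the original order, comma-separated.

Sorted (descending): 13.61, 13.05, 13.02, 12.2, 12, 11.47, 10.89, 10.89, 10.89
The 3 values of 10.89 occupy positions 7–9 → average rank 8.

8, 1, 2, 8, 3, 8, 6, 4, 5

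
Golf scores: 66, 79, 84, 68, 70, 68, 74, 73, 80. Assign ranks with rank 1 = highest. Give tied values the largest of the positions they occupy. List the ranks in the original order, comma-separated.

9, 3, 1, 8, 6, 8, 4, 5, 2

Sorted (descending): 84, 80, 79, 74, 73, 70, 68, 68, 66
The 2 values of 68 occupy positions 7–8 → each gets rank 8.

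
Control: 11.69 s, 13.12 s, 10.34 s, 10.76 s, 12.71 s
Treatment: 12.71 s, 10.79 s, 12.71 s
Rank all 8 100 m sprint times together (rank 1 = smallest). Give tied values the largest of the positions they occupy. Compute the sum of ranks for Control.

22

Sorted (ascending): 10.34, 10.76, 10.79, 11.69, 12.71, 12.71, 12.71, 13.12
The 3 values of 12.71 occupy positions 5–7 → each gets rank 7.
Control values → pooled ranks: 11.69→4, 13.12→8, 10.34→1, 10.76→2, 12.71→7
Rank sum = 4 + 8 + 1 + 2 + 7 = 22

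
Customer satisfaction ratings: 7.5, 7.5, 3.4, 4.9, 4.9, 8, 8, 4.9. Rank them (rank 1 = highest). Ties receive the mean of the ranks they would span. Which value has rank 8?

Sorted (descending): 8, 8, 7.5, 7.5, 4.9, 4.9, 4.9, 3.4
The 2 values of 8 occupy positions 1–2 → average rank (1+2)/2 = 1.5.
The 2 values of 7.5 occupy positions 3–4 → average rank (3+4)/2 = 3.5.
The 3 values of 4.9 occupy positions 5–7 → average rank 6.
Rank 8 → value 3.4.

3.4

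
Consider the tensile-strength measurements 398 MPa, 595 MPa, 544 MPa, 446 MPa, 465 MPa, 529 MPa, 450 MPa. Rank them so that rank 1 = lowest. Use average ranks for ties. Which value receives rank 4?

465

Sorted (ascending): 398, 446, 450, 465, 529, 544, 595
No ties — each value takes its position as its rank.
Rank 4 → value 465.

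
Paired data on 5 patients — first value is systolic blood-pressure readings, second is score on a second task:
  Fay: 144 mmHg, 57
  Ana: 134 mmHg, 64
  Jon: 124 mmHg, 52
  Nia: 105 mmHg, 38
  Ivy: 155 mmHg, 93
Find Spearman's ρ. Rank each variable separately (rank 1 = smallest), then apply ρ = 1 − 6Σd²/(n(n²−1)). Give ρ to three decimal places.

Ranks of variable 1: 4, 3, 2, 1, 5
Ranks of variable 2: 3, 4, 2, 1, 5
d = r₁ − r₂: 1, -1, 0, 0, 0
d²: 1, 1, 0, 0, 0; Σd² = 2
ρ = 1 − 6·2/(5·24) = 1 − 12/120 = 0.900

0.900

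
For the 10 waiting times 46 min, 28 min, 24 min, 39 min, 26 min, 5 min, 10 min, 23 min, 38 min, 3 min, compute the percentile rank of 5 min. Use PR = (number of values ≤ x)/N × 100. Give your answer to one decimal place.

20.0

N = 10.
Strictly below 5: 1. Equal to 5: 1.
PR = 2/10 × 100 = 20.0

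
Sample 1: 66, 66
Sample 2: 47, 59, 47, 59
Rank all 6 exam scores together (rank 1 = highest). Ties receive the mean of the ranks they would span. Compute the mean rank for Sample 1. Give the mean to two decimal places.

Sorted (descending): 66, 66, 59, 59, 47, 47
The 2 values of 66 occupy positions 1–2 → average rank (1+2)/2 = 1.5.
The 2 values of 59 occupy positions 3–4 → average rank (3+4)/2 = 3.5.
The 2 values of 47 occupy positions 5–6 → average rank (5+6)/2 = 5.5.
Sample 1 values → pooled ranks: 66→1.5, 66→1.5
Mean rank = (1.5 + 1.5) / 2 = 1.50

1.50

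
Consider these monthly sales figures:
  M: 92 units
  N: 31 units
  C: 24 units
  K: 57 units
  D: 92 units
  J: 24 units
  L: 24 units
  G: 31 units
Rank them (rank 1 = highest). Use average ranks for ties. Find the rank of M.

1.5

Sorted (descending): 92, 92, 57, 31, 31, 24, 24, 24
The 2 values of 92 occupy positions 1–2 → average rank (1+2)/2 = 1.5.
The 2 values of 31 occupy positions 4–5 → average rank (4+5)/2 = 4.5.
The 3 values of 24 occupy positions 6–8 → average rank 7.
M has value 92 units → rank 1.5.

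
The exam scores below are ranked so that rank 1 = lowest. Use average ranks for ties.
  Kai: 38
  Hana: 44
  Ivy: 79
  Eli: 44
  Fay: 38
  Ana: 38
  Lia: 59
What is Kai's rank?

Sorted (ascending): 38, 38, 38, 44, 44, 59, 79
The 3 values of 38 occupy positions 1–3 → average rank 2.
The 2 values of 44 occupy positions 4–5 → average rank (4+5)/2 = 4.5.
Kai has value 38 → rank 2.

2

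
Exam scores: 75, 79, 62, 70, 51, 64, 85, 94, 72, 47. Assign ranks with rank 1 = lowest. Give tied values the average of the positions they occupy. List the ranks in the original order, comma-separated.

7, 8, 3, 5, 2, 4, 9, 10, 6, 1

Sorted (ascending): 47, 51, 62, 64, 70, 72, 75, 79, 85, 94
No ties — each value takes its position as its rank.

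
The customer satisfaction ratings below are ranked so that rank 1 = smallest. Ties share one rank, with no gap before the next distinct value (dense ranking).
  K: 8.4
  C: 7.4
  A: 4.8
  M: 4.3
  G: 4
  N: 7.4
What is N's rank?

Sorted (ascending): 4, 4.3, 4.8, 7.4, 7.4, 8.4
The 2 values of 7.4 share dense rank 4.
Remaining distinct values take the next consecutive integers.
N has value 7.4 → rank 4.

4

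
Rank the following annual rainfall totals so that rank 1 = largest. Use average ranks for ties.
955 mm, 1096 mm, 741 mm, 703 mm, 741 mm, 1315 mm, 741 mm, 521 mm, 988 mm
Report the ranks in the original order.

Sorted (descending): 1315, 1096, 988, 955, 741, 741, 741, 703, 521
The 3 values of 741 occupy positions 5–7 → average rank 6.

4, 2, 6, 8, 6, 1, 6, 9, 3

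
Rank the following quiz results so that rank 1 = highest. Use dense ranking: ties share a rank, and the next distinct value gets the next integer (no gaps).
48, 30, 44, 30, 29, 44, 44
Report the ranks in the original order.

Sorted (descending): 48, 44, 44, 44, 30, 30, 29
The 3 values of 44 share dense rank 2.
The 2 values of 30 share dense rank 3.
Remaining distinct values take the next consecutive integers.

1, 3, 2, 3, 4, 2, 2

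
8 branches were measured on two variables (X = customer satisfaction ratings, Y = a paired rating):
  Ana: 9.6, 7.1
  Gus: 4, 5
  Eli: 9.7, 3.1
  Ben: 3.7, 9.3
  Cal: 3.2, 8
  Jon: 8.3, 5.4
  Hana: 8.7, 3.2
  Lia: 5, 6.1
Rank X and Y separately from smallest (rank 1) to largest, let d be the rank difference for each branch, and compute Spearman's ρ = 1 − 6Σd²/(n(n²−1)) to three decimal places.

-0.667

Ranks of variable 1: 7, 3, 8, 2, 1, 5, 6, 4
Ranks of variable 2: 6, 3, 1, 8, 7, 4, 2, 5
d = r₁ − r₂: 1, 0, 7, -6, -6, 1, 4, -1
d²: 1, 0, 49, 36, 36, 1, 16, 1; Σd² = 140
ρ = 1 − 6·140/(8·63) = 1 − 840/504 = -0.667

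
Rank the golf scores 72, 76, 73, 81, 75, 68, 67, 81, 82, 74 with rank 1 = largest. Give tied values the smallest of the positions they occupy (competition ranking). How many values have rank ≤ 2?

3

Sorted (descending): 82, 81, 81, 76, 75, 74, 73, 72, 68, 67
The 2 values of 81 occupy positions 2–3 → each gets rank 2.
Ranks ≤ 2: {1, 2, 2} → 3 values.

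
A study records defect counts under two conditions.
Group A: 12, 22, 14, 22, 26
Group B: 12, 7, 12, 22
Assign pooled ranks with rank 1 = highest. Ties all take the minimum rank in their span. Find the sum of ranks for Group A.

16

Sorted (descending): 26, 22, 22, 22, 14, 12, 12, 12, 7
The 3 values of 22 occupy positions 2–4 → each gets rank 2.
The 3 values of 12 occupy positions 6–8 → each gets rank 6.
Group A values → pooled ranks: 12→6, 22→2, 14→5, 22→2, 26→1
Rank sum = 6 + 2 + 5 + 2 + 1 = 16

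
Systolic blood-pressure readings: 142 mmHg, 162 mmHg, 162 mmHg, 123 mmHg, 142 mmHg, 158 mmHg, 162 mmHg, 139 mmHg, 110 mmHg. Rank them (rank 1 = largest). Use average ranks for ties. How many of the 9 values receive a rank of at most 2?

Sorted (descending): 162, 162, 162, 158, 142, 142, 139, 123, 110
The 3 values of 162 occupy positions 1–3 → average rank 2.
The 2 values of 142 occupy positions 5–6 → average rank (5+6)/2 = 5.5.
Ranks ≤ 2: {2, 2, 2} → 3 values.

3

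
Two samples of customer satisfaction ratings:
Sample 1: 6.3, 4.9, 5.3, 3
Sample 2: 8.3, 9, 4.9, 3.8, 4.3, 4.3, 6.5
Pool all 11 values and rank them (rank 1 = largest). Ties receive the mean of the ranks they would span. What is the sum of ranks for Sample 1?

Sorted (descending): 9, 8.3, 6.5, 6.3, 5.3, 4.9, 4.9, 4.3, 4.3, 3.8, 3
The 2 values of 4.9 occupy positions 6–7 → average rank (6+7)/2 = 6.5.
The 2 values of 4.3 occupy positions 8–9 → average rank (8+9)/2 = 8.5.
Sample 1 values → pooled ranks: 6.3→4, 4.9→6.5, 5.3→5, 3→11
Rank sum = 4 + 6.5 + 5 + 11 = 26.5

26.5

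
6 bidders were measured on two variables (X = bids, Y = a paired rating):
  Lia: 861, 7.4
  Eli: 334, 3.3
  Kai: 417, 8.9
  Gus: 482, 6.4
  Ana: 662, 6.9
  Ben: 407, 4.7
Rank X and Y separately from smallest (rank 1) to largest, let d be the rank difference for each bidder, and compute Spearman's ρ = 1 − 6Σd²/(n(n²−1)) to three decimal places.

Ranks of variable 1: 6, 1, 3, 4, 5, 2
Ranks of variable 2: 5, 1, 6, 3, 4, 2
d = r₁ − r₂: 1, 0, -3, 1, 1, 0
d²: 1, 0, 9, 1, 1, 0; Σd² = 12
ρ = 1 − 6·12/(6·35) = 1 − 72/210 = 0.657

0.657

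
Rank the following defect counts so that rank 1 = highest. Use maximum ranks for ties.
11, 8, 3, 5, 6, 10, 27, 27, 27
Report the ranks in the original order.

Sorted (descending): 27, 27, 27, 11, 10, 8, 6, 5, 3
The 3 values of 27 occupy positions 1–3 → each gets rank 3.

4, 6, 9, 8, 7, 5, 3, 3, 3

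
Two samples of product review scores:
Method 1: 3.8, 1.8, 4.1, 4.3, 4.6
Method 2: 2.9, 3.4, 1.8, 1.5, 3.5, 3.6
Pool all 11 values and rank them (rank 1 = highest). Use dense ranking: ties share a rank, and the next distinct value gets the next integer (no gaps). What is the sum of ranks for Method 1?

19

Sorted (descending): 4.6, 4.3, 4.1, 3.8, 3.6, 3.5, 3.4, 2.9, 1.8, 1.8, 1.5
The 2 values of 1.8 share dense rank 9.
Remaining distinct values take the next consecutive integers.
Method 1 values → pooled ranks: 3.8→4, 1.8→9, 4.1→3, 4.3→2, 4.6→1
Rank sum = 4 + 9 + 3 + 2 + 1 = 19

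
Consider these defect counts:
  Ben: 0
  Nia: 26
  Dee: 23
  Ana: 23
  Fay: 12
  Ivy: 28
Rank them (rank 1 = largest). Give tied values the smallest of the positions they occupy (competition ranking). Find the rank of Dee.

Sorted (descending): 28, 26, 23, 23, 12, 0
The 2 values of 23 occupy positions 3–4 → each gets rank 3.
Dee has value 23 → rank 3.

3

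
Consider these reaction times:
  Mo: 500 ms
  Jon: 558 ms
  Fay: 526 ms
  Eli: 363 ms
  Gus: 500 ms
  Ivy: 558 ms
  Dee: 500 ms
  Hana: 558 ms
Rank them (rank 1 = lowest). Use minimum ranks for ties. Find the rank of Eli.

Sorted (ascending): 363, 500, 500, 500, 526, 558, 558, 558
The 3 values of 500 occupy positions 2–4 → each gets rank 2.
The 3 values of 558 occupy positions 6–8 → each gets rank 6.
Eli has value 363 ms → rank 1.

1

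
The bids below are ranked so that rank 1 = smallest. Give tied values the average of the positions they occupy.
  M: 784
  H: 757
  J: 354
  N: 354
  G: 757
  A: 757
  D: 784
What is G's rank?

4

Sorted (ascending): 354, 354, 757, 757, 757, 784, 784
The 2 values of 354 occupy positions 1–2 → average rank (1+2)/2 = 1.5.
The 3 values of 757 occupy positions 3–5 → average rank 4.
The 2 values of 784 occupy positions 6–7 → average rank (6+7)/2 = 6.5.
G has value 757 → rank 4.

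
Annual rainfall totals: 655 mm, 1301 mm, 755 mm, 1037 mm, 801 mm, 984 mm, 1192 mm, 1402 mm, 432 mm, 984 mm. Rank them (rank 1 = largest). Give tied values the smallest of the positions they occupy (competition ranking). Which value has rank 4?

Sorted (descending): 1402, 1301, 1192, 1037, 984, 984, 801, 755, 655, 432
The 2 values of 984 occupy positions 5–6 → each gets rank 5.
Rank 4 → value 1037.

1037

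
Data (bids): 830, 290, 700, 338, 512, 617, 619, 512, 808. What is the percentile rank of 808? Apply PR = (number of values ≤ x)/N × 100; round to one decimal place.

88.9

N = 9.
Strictly below 808: 7. Equal to 808: 1.
PR = 8/9 × 100 = 88.9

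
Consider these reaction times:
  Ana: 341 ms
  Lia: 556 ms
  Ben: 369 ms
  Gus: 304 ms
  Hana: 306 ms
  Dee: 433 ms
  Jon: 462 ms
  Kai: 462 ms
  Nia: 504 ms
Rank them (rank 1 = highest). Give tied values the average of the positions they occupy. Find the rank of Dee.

Sorted (descending): 556, 504, 462, 462, 433, 369, 341, 306, 304
The 2 values of 462 occupy positions 3–4 → average rank (3+4)/2 = 3.5.
Dee has value 433 ms → rank 5.

5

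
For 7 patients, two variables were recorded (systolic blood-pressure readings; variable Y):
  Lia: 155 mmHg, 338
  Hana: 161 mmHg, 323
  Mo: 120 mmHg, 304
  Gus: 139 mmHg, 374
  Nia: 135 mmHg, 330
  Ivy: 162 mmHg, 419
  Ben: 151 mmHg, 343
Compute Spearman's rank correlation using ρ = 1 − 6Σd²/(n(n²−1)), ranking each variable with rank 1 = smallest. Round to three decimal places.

Ranks of variable 1: 5, 6, 1, 3, 2, 7, 4
Ranks of variable 2: 4, 2, 1, 6, 3, 7, 5
d = r₁ − r₂: 1, 4, 0, -3, -1, 0, -1
d²: 1, 16, 0, 9, 1, 0, 1; Σd² = 28
ρ = 1 − 6·28/(7·48) = 1 − 168/336 = 0.500

0.500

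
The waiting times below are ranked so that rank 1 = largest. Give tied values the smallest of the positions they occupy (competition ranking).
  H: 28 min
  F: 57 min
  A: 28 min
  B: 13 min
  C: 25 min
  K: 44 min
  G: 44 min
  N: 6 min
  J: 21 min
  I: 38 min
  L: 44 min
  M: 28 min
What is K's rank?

Sorted (descending): 57, 44, 44, 44, 38, 28, 28, 28, 25, 21, 13, 6
The 3 values of 44 occupy positions 2–4 → each gets rank 2.
The 3 values of 28 occupy positions 6–8 → each gets rank 6.
K has value 44 min → rank 2.

2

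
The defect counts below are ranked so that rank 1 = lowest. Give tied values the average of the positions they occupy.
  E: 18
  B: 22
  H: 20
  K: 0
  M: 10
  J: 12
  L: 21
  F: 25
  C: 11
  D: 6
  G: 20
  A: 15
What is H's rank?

8.5

Sorted (ascending): 0, 6, 10, 11, 12, 15, 18, 20, 20, 21, 22, 25
The 2 values of 20 occupy positions 8–9 → average rank (8+9)/2 = 8.5.
H has value 20 → rank 8.5.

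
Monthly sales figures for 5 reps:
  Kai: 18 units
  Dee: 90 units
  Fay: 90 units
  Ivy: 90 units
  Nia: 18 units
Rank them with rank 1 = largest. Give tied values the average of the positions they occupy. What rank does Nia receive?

4.5

Sorted (descending): 90, 90, 90, 18, 18
The 3 values of 90 occupy positions 1–3 → average rank 2.
The 2 values of 18 occupy positions 4–5 → average rank (4+5)/2 = 4.5.
Nia has value 18 units → rank 4.5.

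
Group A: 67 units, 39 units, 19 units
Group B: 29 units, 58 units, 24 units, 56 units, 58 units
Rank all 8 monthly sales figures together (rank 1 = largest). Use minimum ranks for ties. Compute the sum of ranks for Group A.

14

Sorted (descending): 67, 58, 58, 56, 39, 29, 24, 19
The 2 values of 58 occupy positions 2–3 → each gets rank 2.
Group A values → pooled ranks: 67→1, 39→5, 19→8
Rank sum = 1 + 5 + 8 = 14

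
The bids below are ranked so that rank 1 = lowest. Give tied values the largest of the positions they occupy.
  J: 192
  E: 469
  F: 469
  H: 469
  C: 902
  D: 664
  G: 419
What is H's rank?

5

Sorted (ascending): 192, 419, 469, 469, 469, 664, 902
The 3 values of 469 occupy positions 3–5 → each gets rank 5.
H has value 469 → rank 5.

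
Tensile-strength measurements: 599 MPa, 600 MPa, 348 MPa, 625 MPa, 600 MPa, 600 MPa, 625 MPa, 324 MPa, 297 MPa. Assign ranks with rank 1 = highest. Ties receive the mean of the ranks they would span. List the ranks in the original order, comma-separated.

6, 4, 7, 1.5, 4, 4, 1.5, 8, 9

Sorted (descending): 625, 625, 600, 600, 600, 599, 348, 324, 297
The 2 values of 625 occupy positions 1–2 → average rank (1+2)/2 = 1.5.
The 3 values of 600 occupy positions 3–5 → average rank 4.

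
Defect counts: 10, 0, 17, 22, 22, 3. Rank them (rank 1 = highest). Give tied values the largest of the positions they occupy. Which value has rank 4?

10

Sorted (descending): 22, 22, 17, 10, 3, 0
The 2 values of 22 occupy positions 1–2 → each gets rank 2.
Rank 4 → value 10.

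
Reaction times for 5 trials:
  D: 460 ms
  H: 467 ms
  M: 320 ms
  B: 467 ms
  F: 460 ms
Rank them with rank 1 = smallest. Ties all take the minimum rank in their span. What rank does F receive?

Sorted (ascending): 320, 460, 460, 467, 467
The 2 values of 460 occupy positions 2–3 → each gets rank 2.
The 2 values of 467 occupy positions 4–5 → each gets rank 4.
F has value 460 ms → rank 2.

2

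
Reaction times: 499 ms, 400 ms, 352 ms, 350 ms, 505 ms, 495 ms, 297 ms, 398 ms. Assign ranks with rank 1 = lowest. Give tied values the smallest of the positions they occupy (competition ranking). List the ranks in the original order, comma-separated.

Sorted (ascending): 297, 350, 352, 398, 400, 495, 499, 505
No ties — each value takes its position as its rank.

7, 5, 3, 2, 8, 6, 1, 4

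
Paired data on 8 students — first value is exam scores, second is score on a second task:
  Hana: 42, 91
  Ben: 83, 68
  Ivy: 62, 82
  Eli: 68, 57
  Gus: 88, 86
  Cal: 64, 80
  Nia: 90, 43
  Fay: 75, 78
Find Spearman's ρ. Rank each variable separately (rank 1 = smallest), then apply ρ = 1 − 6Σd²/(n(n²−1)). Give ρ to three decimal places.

-0.571

Ranks of variable 1: 1, 6, 2, 4, 7, 3, 8, 5
Ranks of variable 2: 8, 3, 6, 2, 7, 5, 1, 4
d = r₁ − r₂: -7, 3, -4, 2, 0, -2, 7, 1
d²: 49, 9, 16, 4, 0, 4, 49, 1; Σd² = 132
ρ = 1 − 6·132/(8·63) = 1 − 792/504 = -0.571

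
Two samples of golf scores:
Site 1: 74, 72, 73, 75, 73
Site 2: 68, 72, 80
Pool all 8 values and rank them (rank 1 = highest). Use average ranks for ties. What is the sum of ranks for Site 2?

15.5

Sorted (descending): 80, 75, 74, 73, 73, 72, 72, 68
The 2 values of 73 occupy positions 4–5 → average rank (4+5)/2 = 4.5.
The 2 values of 72 occupy positions 6–7 → average rank (6+7)/2 = 6.5.
Site 2 values → pooled ranks: 68→8, 72→6.5, 80→1
Rank sum = 8 + 6.5 + 1 = 15.5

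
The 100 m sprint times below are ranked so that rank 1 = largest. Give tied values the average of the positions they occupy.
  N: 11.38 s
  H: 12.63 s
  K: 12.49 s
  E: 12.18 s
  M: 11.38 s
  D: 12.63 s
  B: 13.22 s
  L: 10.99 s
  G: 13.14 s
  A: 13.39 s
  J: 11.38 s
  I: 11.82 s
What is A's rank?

1

Sorted (descending): 13.39, 13.22, 13.14, 12.63, 12.63, 12.49, 12.18, 11.82, 11.38, 11.38, 11.38, 10.99
The 2 values of 12.63 occupy positions 4–5 → average rank (4+5)/2 = 4.5.
The 3 values of 11.38 occupy positions 9–11 → average rank 10.
A has value 13.39 s → rank 1.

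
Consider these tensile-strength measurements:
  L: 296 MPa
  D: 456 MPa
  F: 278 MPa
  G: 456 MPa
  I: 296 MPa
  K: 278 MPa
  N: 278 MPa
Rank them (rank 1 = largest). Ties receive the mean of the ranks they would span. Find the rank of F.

Sorted (descending): 456, 456, 296, 296, 278, 278, 278
The 2 values of 456 occupy positions 1–2 → average rank (1+2)/2 = 1.5.
The 2 values of 296 occupy positions 3–4 → average rank (3+4)/2 = 3.5.
The 3 values of 278 occupy positions 5–7 → average rank 6.
F has value 278 MPa → rank 6.

6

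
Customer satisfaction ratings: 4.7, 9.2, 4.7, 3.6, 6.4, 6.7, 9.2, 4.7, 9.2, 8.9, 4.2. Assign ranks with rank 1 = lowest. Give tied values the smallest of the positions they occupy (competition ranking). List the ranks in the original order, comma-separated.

3, 9, 3, 1, 6, 7, 9, 3, 9, 8, 2

Sorted (ascending): 3.6, 4.2, 4.7, 4.7, 4.7, 6.4, 6.7, 8.9, 9.2, 9.2, 9.2
The 3 values of 4.7 occupy positions 3–5 → each gets rank 3.
The 3 values of 9.2 occupy positions 9–11 → each gets rank 9.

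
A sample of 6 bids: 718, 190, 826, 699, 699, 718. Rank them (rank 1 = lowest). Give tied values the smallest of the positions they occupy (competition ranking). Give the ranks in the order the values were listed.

Sorted (ascending): 190, 699, 699, 718, 718, 826
The 2 values of 699 occupy positions 2–3 → each gets rank 2.
The 2 values of 718 occupy positions 4–5 → each gets rank 4.

4, 1, 6, 2, 2, 4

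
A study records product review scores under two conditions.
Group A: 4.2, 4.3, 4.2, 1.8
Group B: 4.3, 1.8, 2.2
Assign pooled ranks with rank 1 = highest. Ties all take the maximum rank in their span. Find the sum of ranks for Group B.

14

Sorted (descending): 4.3, 4.3, 4.2, 4.2, 2.2, 1.8, 1.8
The 2 values of 4.3 occupy positions 1–2 → each gets rank 2.
The 2 values of 4.2 occupy positions 3–4 → each gets rank 4.
The 2 values of 1.8 occupy positions 6–7 → each gets rank 7.
Group B values → pooled ranks: 4.3→2, 1.8→7, 2.2→5
Rank sum = 2 + 7 + 5 = 14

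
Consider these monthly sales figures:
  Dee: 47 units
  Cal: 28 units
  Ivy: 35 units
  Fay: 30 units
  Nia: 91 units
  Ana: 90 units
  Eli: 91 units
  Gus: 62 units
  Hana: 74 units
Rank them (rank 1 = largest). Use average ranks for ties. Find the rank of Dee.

6

Sorted (descending): 91, 91, 90, 74, 62, 47, 35, 30, 28
The 2 values of 91 occupy positions 1–2 → average rank (1+2)/2 = 1.5.
Dee has value 47 units → rank 6.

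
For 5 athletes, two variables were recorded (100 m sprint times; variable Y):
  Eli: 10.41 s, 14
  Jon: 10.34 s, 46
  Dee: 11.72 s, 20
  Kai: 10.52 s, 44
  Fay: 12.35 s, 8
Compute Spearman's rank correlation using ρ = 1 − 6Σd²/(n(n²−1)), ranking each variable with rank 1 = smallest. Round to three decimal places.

-0.700

Ranks of variable 1: 2, 1, 4, 3, 5
Ranks of variable 2: 2, 5, 3, 4, 1
d = r₁ − r₂: 0, -4, 1, -1, 4
d²: 0, 16, 1, 1, 16; Σd² = 34
ρ = 1 − 6·34/(5·24) = 1 − 204/120 = -0.700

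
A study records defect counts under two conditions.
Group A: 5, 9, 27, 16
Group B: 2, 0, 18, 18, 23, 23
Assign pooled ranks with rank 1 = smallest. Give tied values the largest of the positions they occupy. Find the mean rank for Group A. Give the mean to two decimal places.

Sorted (ascending): 0, 2, 5, 9, 16, 18, 18, 23, 23, 27
The 2 values of 18 occupy positions 6–7 → each gets rank 7.
The 2 values of 23 occupy positions 8–9 → each gets rank 9.
Group A values → pooled ranks: 5→3, 9→4, 27→10, 16→5
Mean rank = (3 + 4 + 10 + 5) / 4 = 5.50

5.50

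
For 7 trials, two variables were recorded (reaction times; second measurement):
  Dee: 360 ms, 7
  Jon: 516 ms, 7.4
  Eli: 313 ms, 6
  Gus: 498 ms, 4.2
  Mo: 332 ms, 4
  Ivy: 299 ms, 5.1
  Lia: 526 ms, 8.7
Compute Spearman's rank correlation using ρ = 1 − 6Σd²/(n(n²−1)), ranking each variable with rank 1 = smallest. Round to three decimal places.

Ranks of variable 1: 4, 6, 2, 5, 3, 1, 7
Ranks of variable 2: 5, 6, 4, 2, 1, 3, 7
d = r₁ − r₂: -1, 0, -2, 3, 2, -2, 0
d²: 1, 0, 4, 9, 4, 4, 0; Σd² = 22
ρ = 1 − 6·22/(7·48) = 1 − 132/336 = 0.607

0.607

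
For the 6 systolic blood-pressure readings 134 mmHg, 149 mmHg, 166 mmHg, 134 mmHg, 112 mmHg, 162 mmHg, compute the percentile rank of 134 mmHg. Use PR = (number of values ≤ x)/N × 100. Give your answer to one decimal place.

N = 6.
Strictly below 134: 1. Equal to 134: 2.
PR = 3/6 × 100 = 50.0

50.0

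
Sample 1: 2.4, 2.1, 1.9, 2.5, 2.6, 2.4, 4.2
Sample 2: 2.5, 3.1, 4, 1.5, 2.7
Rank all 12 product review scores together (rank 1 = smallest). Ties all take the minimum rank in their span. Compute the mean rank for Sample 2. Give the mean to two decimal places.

Sorted (ascending): 1.5, 1.9, 2.1, 2.4, 2.4, 2.5, 2.5, 2.6, 2.7, 3.1, 4, 4.2
The 2 values of 2.4 occupy positions 4–5 → each gets rank 4.
The 2 values of 2.5 occupy positions 6–7 → each gets rank 6.
Sample 2 values → pooled ranks: 2.5→6, 3.1→10, 4→11, 1.5→1, 2.7→9
Mean rank = (6 + 10 + 11 + 1 + 9) / 5 = 7.40

7.40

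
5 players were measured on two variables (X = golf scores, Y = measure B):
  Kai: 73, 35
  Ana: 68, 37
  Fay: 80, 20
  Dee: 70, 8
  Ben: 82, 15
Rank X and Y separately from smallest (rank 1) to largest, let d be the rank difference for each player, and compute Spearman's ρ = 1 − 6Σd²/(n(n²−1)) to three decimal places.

-0.400

Ranks of variable 1: 3, 1, 4, 2, 5
Ranks of variable 2: 4, 5, 3, 1, 2
d = r₁ − r₂: -1, -4, 1, 1, 3
d²: 1, 16, 1, 1, 9; Σd² = 28
ρ = 1 − 6·28/(5·24) = 1 − 168/120 = -0.400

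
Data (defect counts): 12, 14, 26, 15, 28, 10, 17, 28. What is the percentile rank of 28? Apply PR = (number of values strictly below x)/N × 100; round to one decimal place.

75.0

N = 8.
Strictly below 28: 6. Equal to 28: 2.
PR = 6/8 × 100 = 75.0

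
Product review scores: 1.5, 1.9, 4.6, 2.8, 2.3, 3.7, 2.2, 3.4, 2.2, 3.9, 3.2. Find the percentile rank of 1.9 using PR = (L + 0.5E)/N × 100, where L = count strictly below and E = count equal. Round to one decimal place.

N = 11.
Strictly below 1.9: 1. Equal to 1.9: 1.
PR = (1 + 0.5·1)/11 × 100 = 13.6

13.6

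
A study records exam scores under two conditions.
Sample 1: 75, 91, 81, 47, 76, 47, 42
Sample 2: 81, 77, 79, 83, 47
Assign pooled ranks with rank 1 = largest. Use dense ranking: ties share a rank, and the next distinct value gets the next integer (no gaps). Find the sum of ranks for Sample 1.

Sorted (descending): 91, 83, 81, 81, 79, 77, 76, 75, 47, 47, 47, 42
The 2 values of 81 share dense rank 3.
The 3 values of 47 share dense rank 8.
Remaining distinct values take the next consecutive integers.
Sample 1 values → pooled ranks: 75→7, 91→1, 81→3, 47→8, 76→6, 47→8, 42→9
Rank sum = 7 + 1 + 3 + 8 + 6 + 8 + 9 = 42

42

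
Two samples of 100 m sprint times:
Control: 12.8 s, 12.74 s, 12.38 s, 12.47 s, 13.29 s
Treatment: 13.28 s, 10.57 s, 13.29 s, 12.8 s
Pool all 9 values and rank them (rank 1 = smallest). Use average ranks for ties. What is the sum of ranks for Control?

23

Sorted (ascending): 10.57, 12.38, 12.47, 12.74, 12.8, 12.8, 13.28, 13.29, 13.29
The 2 values of 12.8 occupy positions 5–6 → average rank (5+6)/2 = 5.5.
The 2 values of 13.29 occupy positions 8–9 → average rank (8+9)/2 = 8.5.
Control values → pooled ranks: 12.8→5.5, 12.74→4, 12.38→2, 12.47→3, 13.29→8.5
Rank sum = 5.5 + 4 + 2 + 3 + 8.5 = 23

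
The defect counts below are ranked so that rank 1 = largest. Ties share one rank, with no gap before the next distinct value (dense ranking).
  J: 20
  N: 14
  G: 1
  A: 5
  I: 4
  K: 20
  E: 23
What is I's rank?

Sorted (descending): 23, 20, 20, 14, 5, 4, 1
The 2 values of 20 share dense rank 2.
Remaining distinct values take the next consecutive integers.
I has value 4 → rank 5.

5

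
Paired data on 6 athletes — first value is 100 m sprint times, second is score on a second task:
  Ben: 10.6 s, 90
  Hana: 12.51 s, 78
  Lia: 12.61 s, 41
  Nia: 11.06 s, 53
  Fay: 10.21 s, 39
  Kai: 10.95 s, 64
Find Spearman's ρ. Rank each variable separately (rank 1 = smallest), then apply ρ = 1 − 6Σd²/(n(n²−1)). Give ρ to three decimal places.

0.029

Ranks of variable 1: 2, 5, 6, 4, 1, 3
Ranks of variable 2: 6, 5, 2, 3, 1, 4
d = r₁ − r₂: -4, 0, 4, 1, 0, -1
d²: 16, 0, 16, 1, 0, 1; Σd² = 34
ρ = 1 − 6·34/(6·35) = 1 − 204/210 = 0.029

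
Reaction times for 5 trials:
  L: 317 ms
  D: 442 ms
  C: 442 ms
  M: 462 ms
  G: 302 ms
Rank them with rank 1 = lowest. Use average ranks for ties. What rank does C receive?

Sorted (ascending): 302, 317, 442, 442, 462
The 2 values of 442 occupy positions 3–4 → average rank (3+4)/2 = 3.5.
C has value 442 ms → rank 3.5.

3.5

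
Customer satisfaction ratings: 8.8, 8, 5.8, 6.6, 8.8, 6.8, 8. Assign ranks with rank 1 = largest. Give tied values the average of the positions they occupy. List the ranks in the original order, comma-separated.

1.5, 3.5, 7, 6, 1.5, 5, 3.5

Sorted (descending): 8.8, 8.8, 8, 8, 6.8, 6.6, 5.8
The 2 values of 8.8 occupy positions 1–2 → average rank (1+2)/2 = 1.5.
The 2 values of 8 occupy positions 3–4 → average rank (3+4)/2 = 3.5.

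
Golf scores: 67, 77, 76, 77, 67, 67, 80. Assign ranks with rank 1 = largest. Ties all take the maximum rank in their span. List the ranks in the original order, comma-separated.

7, 3, 4, 3, 7, 7, 1

Sorted (descending): 80, 77, 77, 76, 67, 67, 67
The 2 values of 77 occupy positions 2–3 → each gets rank 3.
The 3 values of 67 occupy positions 5–7 → each gets rank 7.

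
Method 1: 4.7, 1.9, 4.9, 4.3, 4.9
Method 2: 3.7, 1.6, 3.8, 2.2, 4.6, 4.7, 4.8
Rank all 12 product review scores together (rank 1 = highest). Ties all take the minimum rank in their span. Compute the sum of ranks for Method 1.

Sorted (descending): 4.9, 4.9, 4.8, 4.7, 4.7, 4.6, 4.3, 3.8, 3.7, 2.2, 1.9, 1.6
The 2 values of 4.9 occupy positions 1–2 → each gets rank 1.
The 2 values of 4.7 occupy positions 4–5 → each gets rank 4.
Method 1 values → pooled ranks: 4.7→4, 1.9→11, 4.9→1, 4.3→7, 4.9→1
Rank sum = 4 + 11 + 1 + 7 + 1 = 24

24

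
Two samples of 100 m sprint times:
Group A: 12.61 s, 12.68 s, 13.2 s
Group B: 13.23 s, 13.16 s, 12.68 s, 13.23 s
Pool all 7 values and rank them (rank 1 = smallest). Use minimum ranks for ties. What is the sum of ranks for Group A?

8

Sorted (ascending): 12.61, 12.68, 12.68, 13.16, 13.2, 13.23, 13.23
The 2 values of 12.68 occupy positions 2–3 → each gets rank 2.
The 2 values of 13.23 occupy positions 6–7 → each gets rank 6.
Group A values → pooled ranks: 12.61→1, 12.68→2, 13.2→5
Rank sum = 1 + 2 + 5 = 8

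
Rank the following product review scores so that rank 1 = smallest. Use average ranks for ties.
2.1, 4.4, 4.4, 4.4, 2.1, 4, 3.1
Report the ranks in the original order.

1.5, 6, 6, 6, 1.5, 4, 3

Sorted (ascending): 2.1, 2.1, 3.1, 4, 4.4, 4.4, 4.4
The 2 values of 2.1 occupy positions 1–2 → average rank (1+2)/2 = 1.5.
The 3 values of 4.4 occupy positions 5–7 → average rank 6.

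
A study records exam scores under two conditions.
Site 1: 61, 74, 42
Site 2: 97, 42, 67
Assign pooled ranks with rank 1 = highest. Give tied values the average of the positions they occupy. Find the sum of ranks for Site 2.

Sorted (descending): 97, 74, 67, 61, 42, 42
The 2 values of 42 occupy positions 5–6 → average rank (5+6)/2 = 5.5.
Site 2 values → pooled ranks: 97→1, 42→5.5, 67→3
Rank sum = 1 + 5.5 + 3 = 9.5

9.5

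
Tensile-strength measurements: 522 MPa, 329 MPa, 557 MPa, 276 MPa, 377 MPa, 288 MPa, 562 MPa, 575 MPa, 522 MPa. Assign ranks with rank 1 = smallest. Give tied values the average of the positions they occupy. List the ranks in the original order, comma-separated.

5.5, 3, 7, 1, 4, 2, 8, 9, 5.5

Sorted (ascending): 276, 288, 329, 377, 522, 522, 557, 562, 575
The 2 values of 522 occupy positions 5–6 → average rank (5+6)/2 = 5.5.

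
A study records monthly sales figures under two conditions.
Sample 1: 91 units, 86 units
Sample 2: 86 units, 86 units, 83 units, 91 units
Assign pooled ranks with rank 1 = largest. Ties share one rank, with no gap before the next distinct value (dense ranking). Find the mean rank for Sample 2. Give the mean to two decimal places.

Sorted (descending): 91, 91, 86, 86, 86, 83
The 2 values of 91 share dense rank 1.
The 3 values of 86 share dense rank 2.
Remaining distinct values take the next consecutive integers.
Sample 2 values → pooled ranks: 86→2, 86→2, 83→3, 91→1
Mean rank = (2 + 2 + 3 + 1) / 4 = 2.00

2.00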